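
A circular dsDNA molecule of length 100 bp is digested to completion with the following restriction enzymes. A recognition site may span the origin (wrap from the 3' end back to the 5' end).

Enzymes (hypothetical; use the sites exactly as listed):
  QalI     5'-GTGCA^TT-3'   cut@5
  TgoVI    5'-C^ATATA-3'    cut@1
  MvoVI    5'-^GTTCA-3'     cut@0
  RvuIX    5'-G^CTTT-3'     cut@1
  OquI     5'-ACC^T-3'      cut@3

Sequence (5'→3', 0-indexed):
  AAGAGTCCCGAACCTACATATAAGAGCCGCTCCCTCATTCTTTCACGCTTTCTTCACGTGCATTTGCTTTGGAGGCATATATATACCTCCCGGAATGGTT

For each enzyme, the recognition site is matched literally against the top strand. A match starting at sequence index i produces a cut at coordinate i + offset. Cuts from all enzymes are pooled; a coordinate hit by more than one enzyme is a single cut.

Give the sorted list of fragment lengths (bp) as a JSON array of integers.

[3,4,10,11,15,27,30]

Per-enzyme occurrences:
  QalI GTGCATT/5: at [57] ⇒ [62]
  TgoVI CATATA/1: at [16, 75] ⇒ [17, 76]
  MvoVI (GTTCA, off=0): no sites
  RvuIX GCTTT/1: at [46, 65] ⇒ [47, 66]
  OquI ACCT/3: at [11, 84] ⇒ [14, 87]

Pooled cuts: [14, 17, 47, 62, 66, 76, 87]

Fragments:
  14→17: 3 bp
  17→47: 30 bp
  47→62: 15 bp
  62→66: 4 bp
  66→76: 10 bp
  76→87: 11 bp
  87→14 (wrap): 100-87+14 = 27 bp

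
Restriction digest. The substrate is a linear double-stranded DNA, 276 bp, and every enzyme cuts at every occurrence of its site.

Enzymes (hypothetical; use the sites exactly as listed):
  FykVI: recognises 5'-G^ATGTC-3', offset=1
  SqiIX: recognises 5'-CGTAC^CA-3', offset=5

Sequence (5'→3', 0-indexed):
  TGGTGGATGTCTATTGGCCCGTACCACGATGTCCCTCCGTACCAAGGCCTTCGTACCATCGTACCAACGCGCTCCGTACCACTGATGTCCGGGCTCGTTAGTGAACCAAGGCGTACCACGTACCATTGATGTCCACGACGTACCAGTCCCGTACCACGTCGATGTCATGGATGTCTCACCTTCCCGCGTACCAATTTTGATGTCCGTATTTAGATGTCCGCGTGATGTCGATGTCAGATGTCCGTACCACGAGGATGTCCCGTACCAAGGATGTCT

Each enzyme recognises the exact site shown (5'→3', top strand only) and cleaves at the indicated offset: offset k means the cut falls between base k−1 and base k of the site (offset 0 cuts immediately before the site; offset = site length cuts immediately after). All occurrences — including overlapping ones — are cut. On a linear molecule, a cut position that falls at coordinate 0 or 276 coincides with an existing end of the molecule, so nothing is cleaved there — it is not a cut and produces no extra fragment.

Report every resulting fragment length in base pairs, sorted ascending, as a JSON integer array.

Site scan:
  FykVI (GATGTC, off=1): starts [5, 27, 83, 127, 160, 169, 198, 212, 223, 229, 236, 253, 269] → cuts [6, 28, 84, 128, 161, 170, 199, 213, 224, 230, 237, 254, 270]
  SqiIX (CGTACCA, off=5): starts [19, 37, 51, 59, 74, 111, 118, 138, 149, 186, 242, 260] → cuts [24, 42, 56, 64, 79, 116, 123, 143, 154, 191, 247, 265]

Pooled cuts: [6, 24, 28, 42, 56, 64, 79, 84, 116, 123, 128, 143, 154, 161, 170, 191, 199, 213, 224, 230, 237, 247, 254, 265, 270]

Fragments:
  [0,6): 6 bp
  [6,24): 18 bp
  [24,28): 4 bp
  [28,42): 14 bp
  [42,56): 14 bp
  [56,64): 8 bp
  [64,79): 15 bp
  [79,84): 5 bp
  [84,116): 32 bp
  [116,123): 7 bp
  [123,128): 5 bp
  [128,143): 15 bp
  [143,154): 11 bp
  [154,161): 7 bp
  [161,170): 9 bp
  [170,191): 21 bp
  [191,199): 8 bp
  [199,213): 14 bp
  [213,224): 11 bp
  [224,230): 6 bp
  [230,237): 7 bp
  [237,247): 10 bp
  [247,254): 7 bp
  [254,265): 11 bp
  [265,270): 5 bp
  [270,276): 6 bp

[4,5,5,5,6,6,6,7,7,7,7,8,8,9,10,11,11,11,14,14,14,15,15,18,21,32]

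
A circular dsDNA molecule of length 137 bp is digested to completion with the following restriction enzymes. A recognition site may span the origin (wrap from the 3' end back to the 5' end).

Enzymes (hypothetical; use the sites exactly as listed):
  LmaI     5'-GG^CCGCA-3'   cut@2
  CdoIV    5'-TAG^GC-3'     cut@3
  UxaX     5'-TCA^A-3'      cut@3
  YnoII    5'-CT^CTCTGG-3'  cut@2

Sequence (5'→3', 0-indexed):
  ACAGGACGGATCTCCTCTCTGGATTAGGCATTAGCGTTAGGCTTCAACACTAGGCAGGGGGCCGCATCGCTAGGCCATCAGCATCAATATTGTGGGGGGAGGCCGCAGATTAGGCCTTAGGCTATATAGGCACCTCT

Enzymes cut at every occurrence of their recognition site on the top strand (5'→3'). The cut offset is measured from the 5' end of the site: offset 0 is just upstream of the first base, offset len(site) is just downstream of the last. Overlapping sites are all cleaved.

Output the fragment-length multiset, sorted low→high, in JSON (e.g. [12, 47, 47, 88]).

[6,7,7,8,9,11,11,12,13,13,16,24]

Scan for sites:
  LmaI (GGCCGCA, off=2): starts [59, 100] → cuts [61, 102]
  CdoIV (TAGGC, off=3): starts [24, 37, 50, 70, 110, 117, 126] → cuts [27, 40, 53, 73, 113, 120, 129]
  UxaX (TCAA, off=3): starts [43, 83] → cuts [46, 86]
  YnoII (CTCTCTGG, off=2): starts [14] → cuts [16]

Pooled cuts: [16, 27, 40, 46, 53, 61, 73, 86, 102, 113, 120, 129]

Fragment lengths:
  16→27: 11 bp
  27→40: 13 bp
  40→46: 6 bp
  46→53: 7 bp
  53→61: 8 bp
  61→73: 12 bp
  73→86: 13 bp
  86→102: 16 bp
  102→113: 11 bp
  113→120: 7 bp
  120→129: 9 bp
  129→16 (wrap): 137-129+16 = 24 bp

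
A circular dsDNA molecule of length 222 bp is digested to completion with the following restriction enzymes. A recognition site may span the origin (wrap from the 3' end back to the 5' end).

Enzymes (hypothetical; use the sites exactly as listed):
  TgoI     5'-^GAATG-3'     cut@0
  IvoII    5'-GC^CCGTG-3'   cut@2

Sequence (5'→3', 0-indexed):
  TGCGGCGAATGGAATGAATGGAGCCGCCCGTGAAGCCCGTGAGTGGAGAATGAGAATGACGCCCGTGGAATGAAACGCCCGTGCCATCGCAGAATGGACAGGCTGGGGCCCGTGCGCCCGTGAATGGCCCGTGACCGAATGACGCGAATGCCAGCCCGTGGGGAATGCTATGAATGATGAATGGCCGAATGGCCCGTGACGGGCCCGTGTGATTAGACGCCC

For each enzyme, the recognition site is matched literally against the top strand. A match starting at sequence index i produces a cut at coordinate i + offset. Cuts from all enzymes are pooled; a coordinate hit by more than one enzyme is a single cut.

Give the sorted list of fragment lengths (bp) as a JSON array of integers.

[4,4,5,5,6,7,7,7,7,8,8,8,9,9,9,9,10,11,11,11,12,13,18,24]

Site scan:
  TgoI GAATG/0: at [6, 11, 15, 47, 53, 67, 91, 121, 136, 145, 162, 171, 178, 186] ⇒ [6, 11, 15, 47, 53, 67, 91, 121, 136, 145, 162, 171, 178, 186]
  IvoII GCCCGTG/2: at [25, 34, 60, 76, 107, 115, 126, 153, 191, 202] ⇒ [27, 36, 62, 78, 109, 117, 128, 155, 193, 204]

All cut coordinates (distinct, sorted): [6, 11, 15, 27, 36, 47, 53, 62, 67, 78, 91, 109, 117, 121, 128, 136, 145, 155, 162, 171, 178, 186, 193, 204]

Fragments:
  6→11: 5 bp
  11→15: 4 bp
  15→27: 12 bp
  27→36: 9 bp
  36→47: 11 bp
  47→53: 6 bp
  53→62: 9 bp
  62→67: 5 bp
  67→78: 11 bp
  78→91: 13 bp
  91→109: 18 bp
  109→117: 8 bp
  117→121: 4 bp
  121→128: 7 bp
  128→136: 8 bp
  136→145: 9 bp
  145→155: 10 bp
  155→162: 7 bp
  162→171: 9 bp
  171→178: 7 bp
  178→186: 8 bp
  186→193: 7 bp
  193→204: 11 bp
  204→6 (wrap): 222-204+6 = 24 bp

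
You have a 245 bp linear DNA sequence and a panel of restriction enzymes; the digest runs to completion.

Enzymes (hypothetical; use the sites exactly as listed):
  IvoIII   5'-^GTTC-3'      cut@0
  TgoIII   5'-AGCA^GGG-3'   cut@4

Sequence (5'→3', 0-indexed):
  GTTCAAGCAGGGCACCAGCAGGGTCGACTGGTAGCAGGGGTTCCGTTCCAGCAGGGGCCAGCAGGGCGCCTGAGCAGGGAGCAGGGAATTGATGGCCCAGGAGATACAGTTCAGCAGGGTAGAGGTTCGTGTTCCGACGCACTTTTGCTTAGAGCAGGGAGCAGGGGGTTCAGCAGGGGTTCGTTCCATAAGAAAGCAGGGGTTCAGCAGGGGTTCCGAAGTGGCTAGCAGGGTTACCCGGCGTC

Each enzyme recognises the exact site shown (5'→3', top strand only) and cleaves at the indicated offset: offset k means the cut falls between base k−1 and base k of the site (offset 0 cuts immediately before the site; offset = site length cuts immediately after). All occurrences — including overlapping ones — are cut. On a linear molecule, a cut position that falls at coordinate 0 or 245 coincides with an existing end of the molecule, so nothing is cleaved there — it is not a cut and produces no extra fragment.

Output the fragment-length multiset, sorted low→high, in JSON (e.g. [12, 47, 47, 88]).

[3,3,3,3,4,4,5,6,7,7,8,8,8,8,9,9,10,11,13,15,16,16,18,25,26]

Site scan:
  IvoIII GTTC/0: at [0, 39, 44, 108, 124, 130, 167, 178, 182, 201, 212] ⇒ [39, 44, 108, 124, 130, 167, 178, 182, 201, 212] (position 0 is a terminus of the linear molecule — no cut)
  TgoIII AGCAGGG/4: at [5, 16, 32, 49, 59, 72, 79, 112, 152, 159, 171, 194, 205, 226] ⇒ [9, 20, 36, 53, 63, 76, 83, 116, 156, 163, 175, 198, 209, 230]

Pooled cuts: [9, 20, 36, 39, 44, 53, 63, 76, 83, 108, 116, 124, 130, 156, 163, 167, 175, 178, 182, 198, 201, 209, 212, 230]

Fragment lengths:
  [0,9): 9 bp
  [9,20): 11 bp
  [20,36): 16 bp
  [36,39): 3 bp
  [39,44): 5 bp
  [44,53): 9 bp
  [53,63): 10 bp
  [63,76): 13 bp
  [76,83): 7 bp
  [83,108): 25 bp
  [108,116): 8 bp
  [116,124): 8 bp
  [124,130): 6 bp
  [130,156): 26 bp
  [156,163): 7 bp
  [163,167): 4 bp
  [167,175): 8 bp
  [175,178): 3 bp
  [178,182): 4 bp
  [182,198): 16 bp
  [198,201): 3 bp
  [201,209): 8 bp
  [209,212): 3 bp
  [212,230): 18 bp
  [230,245): 15 bp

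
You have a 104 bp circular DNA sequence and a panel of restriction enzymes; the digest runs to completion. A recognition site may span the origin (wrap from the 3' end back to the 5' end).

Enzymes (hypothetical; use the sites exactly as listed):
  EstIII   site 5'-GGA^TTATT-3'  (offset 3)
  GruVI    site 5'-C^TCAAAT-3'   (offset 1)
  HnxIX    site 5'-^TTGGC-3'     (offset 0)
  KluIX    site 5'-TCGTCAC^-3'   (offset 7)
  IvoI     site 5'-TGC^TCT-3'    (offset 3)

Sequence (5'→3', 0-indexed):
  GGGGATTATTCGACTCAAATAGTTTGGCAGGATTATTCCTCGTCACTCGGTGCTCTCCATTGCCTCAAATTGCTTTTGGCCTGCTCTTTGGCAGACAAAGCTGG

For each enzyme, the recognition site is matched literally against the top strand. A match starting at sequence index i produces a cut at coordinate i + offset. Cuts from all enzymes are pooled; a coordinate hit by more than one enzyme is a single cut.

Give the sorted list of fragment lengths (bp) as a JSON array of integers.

Per-enzyme occurrences:
  EstIII GGATTATT/3: at [2, 29] ⇒ [5, 32]
  GruVI CTCAAAT/1: at [13, 63] ⇒ [14, 64]
  HnxIX TTGGC/0: at [23, 75, 87] ⇒ [23, 75, 87]
  KluIX TCGTCAC/7: at [39] ⇒ [46]
  IvoI TGCTCT/3: at [50, 81] ⇒ [53, 84]

Pooled cuts: [5, 14, 23, 32, 46, 53, 64, 75, 84, 87]

Fragments:
  5→14: 9 bp
  14→23: 9 bp
  23→32: 9 bp
  32→46: 14 bp
  46→53: 7 bp
  53→64: 11 bp
  64→75: 11 bp
  75→84: 9 bp
  84→87: 3 bp
  87→5 (wrap): 104-87+5 = 22 bp

[3,7,9,9,9,9,11,11,14,22]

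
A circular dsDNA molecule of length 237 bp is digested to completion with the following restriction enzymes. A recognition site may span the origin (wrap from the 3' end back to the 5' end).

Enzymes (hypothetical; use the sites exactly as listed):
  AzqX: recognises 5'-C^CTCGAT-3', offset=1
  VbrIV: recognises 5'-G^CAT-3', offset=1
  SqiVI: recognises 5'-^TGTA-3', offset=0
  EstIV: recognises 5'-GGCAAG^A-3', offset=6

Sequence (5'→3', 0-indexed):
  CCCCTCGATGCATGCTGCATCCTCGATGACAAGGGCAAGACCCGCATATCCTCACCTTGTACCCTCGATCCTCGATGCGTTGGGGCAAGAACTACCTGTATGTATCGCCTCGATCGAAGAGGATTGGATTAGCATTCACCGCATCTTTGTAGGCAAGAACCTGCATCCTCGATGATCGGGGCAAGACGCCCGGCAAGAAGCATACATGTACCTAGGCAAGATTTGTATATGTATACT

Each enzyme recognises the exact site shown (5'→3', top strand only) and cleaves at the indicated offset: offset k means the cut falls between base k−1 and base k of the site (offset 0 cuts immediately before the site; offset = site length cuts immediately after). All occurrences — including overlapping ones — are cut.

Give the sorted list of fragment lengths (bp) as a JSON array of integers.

Per-enzyme occurrences:
  AzqX CCTCGAT/1: at [2, 20, 62, 69, 107, 166] ⇒ [3, 21, 63, 70, 108, 167]
  VbrIV GCAT/1: at [9, 16, 43, 131, 140, 162, 199] ⇒ [10, 17, 44, 132, 141, 163, 200]
  SqiVI TGTA/0: at [57, 96, 100, 147, 206, 223, 229] ⇒ [57, 96, 100, 147, 206, 223, 229]
  EstIV GGCAAGA/6: at [33, 83, 151, 179, 191, 214] ⇒ [39, 89, 157, 185, 197, 220]

Pooled cuts: [3, 10, 17, 21, 39, 44, 57, 63, 70, 89, 96, 100, 108, 132, 141, 147, 157, 163, 167, 185, 197, 200, 206, 220, 223, 229]

Fragment lengths:
  3→10: 7 bp
  10→17: 7 bp
  17→21: 4 bp
  21→39: 18 bp
  39→44: 5 bp
  44→57: 13 bp
  57→63: 6 bp
  63→70: 7 bp
  70→89: 19 bp
  89→96: 7 bp
  96→100: 4 bp
  100→108: 8 bp
  108→132: 24 bp
  132→141: 9 bp
  141→147: 6 bp
  147→157: 10 bp
  157→163: 6 bp
  163→167: 4 bp
  167→185: 18 bp
  185→197: 12 bp
  197→200: 3 bp
  200→206: 6 bp
  206→220: 14 bp
  220→223: 3 bp
  223→229: 6 bp
  229→3 (wrap): 237-229+3 = 11 bp

[3,3,4,4,4,5,6,6,6,6,6,7,7,7,7,8,9,10,11,12,13,14,18,18,19,24]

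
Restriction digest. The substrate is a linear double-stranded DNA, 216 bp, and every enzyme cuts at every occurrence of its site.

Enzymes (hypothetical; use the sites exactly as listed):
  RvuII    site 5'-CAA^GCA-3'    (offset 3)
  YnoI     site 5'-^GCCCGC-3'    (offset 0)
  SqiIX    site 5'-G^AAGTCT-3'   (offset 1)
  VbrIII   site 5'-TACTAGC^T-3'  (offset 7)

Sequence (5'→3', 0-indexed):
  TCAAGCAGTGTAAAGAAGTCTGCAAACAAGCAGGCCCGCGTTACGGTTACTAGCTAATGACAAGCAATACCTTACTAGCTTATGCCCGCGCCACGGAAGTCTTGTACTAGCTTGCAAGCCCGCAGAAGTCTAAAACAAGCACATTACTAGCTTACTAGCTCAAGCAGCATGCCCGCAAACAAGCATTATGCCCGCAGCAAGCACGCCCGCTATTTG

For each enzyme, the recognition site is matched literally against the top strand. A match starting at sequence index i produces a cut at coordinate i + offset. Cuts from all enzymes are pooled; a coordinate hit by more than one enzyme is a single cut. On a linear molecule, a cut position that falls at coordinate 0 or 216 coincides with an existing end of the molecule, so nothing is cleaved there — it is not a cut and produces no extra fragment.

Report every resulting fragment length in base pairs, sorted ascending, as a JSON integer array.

Per-enzyme occurrences:
  RvuII CAAGCA/3: at [1, 26, 60, 135, 160, 179, 197] ⇒ [4, 29, 63, 138, 163, 182, 200]
  YnoI GCCCGC/0: at [33, 83, 117, 170, 189, 204] ⇒ [33, 83, 117, 170, 189, 204]
  SqiIX GAAGTCT/1: at [14, 95, 124] ⇒ [15, 96, 125]
  VbrIII TACTAGCT/7: at [47, 72, 104, 144, 152] ⇒ [54, 79, 111, 151, 159]

Pooled cuts: [4, 15, 29, 33, 54, 63, 79, 83, 96, 111, 117, 125, 138, 151, 159, 163, 170, 182, 189, 200, 204]

Fragments:
  [0,4): 4 bp
  [4,15): 11 bp
  [15,29): 14 bp
  [29,33): 4 bp
  [33,54): 21 bp
  [54,63): 9 bp
  [63,79): 16 bp
  [79,83): 4 bp
  [83,96): 13 bp
  [96,111): 15 bp
  [111,117): 6 bp
  [117,125): 8 bp
  [125,138): 13 bp
  [138,151): 13 bp
  [151,159): 8 bp
  [159,163): 4 bp
  [163,170): 7 bp
  [170,182): 12 bp
  [182,189): 7 bp
  [189,200): 11 bp
  [200,204): 4 bp
  [204,216): 12 bp

[4,4,4,4,4,6,7,7,8,8,9,11,11,12,12,13,13,13,14,15,16,21]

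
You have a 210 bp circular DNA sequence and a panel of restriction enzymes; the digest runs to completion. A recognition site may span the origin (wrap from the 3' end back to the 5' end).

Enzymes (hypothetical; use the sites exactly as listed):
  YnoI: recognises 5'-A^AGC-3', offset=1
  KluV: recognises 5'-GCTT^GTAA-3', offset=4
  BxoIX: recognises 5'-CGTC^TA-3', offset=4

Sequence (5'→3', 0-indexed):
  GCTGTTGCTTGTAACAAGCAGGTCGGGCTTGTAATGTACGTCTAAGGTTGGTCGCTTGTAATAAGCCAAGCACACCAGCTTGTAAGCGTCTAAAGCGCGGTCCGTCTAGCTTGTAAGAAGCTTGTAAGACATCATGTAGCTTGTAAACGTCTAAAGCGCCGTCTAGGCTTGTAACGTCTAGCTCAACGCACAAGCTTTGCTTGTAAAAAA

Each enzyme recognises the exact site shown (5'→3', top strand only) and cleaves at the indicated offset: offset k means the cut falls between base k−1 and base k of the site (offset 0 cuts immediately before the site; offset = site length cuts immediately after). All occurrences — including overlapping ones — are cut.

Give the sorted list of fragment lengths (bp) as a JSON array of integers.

Site scan:
  YnoI AAGC/1: at [15, 62, 67, 83, 92, 117, 153, 191, 208] ⇒ [16, 63, 68, 84, 93, 118, 154, 192, 209]
  KluV GCTTGTAA/4: at [6, 26, 53, 77, 108, 119, 138, 166, 198] ⇒ [10, 30, 57, 81, 112, 123, 142, 170, 202]
  BxoIX CGTCTA/4: at [38, 86, 102, 147, 159, 174] ⇒ [42, 90, 106, 151, 163, 178]

All cut coordinates (distinct, sorted): [10, 16, 30, 42, 57, 63, 68, 81, 84, 90, 93, 106, 112, 118, 123, 142, 151, 154, 163, 170, 178, 192, 202, 209]

Fragments:
  10→16: 6 bp
  16→30: 14 bp
  30→42: 12 bp
  42→57: 15 bp
  57→63: 6 bp
  63→68: 5 bp
  68→81: 13 bp
  81→84: 3 bp
  84→90: 6 bp
  90→93: 3 bp
  93→106: 13 bp
  106→112: 6 bp
  112→118: 6 bp
  118→123: 5 bp
  123→142: 19 bp
  142→151: 9 bp
  151→154: 3 bp
  154→163: 9 bp
  163→170: 7 bp
  170→178: 8 bp
  178→192: 14 bp
  192→202: 10 bp
  202→209: 7 bp
  209→10 (wrap): 210-209+10 = 11 bp

[3,3,3,5,5,6,6,6,6,6,7,7,8,9,9,10,11,12,13,13,14,14,15,19]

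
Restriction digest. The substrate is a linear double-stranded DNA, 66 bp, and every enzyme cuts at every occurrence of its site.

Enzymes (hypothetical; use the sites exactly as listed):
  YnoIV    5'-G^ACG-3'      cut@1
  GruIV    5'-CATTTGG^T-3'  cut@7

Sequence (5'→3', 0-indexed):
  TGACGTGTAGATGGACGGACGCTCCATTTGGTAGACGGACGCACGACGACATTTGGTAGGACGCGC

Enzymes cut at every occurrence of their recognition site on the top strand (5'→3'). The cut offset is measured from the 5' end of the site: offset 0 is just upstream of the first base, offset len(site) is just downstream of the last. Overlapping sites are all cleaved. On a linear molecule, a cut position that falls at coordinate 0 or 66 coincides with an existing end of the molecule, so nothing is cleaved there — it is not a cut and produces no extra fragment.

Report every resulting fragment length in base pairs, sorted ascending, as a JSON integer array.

[2,3,4,4,4,6,7,11,12,13]

Scan for sites:
  YnoIV GACG/1: at [1, 13, 17, 33, 37, 44, 59] ⇒ [2, 14, 18, 34, 38, 45, 60]
  GruIV CATTTGGT/7: at [24, 49] ⇒ [31, 56]

Pooled cuts: [2, 14, 18, 31, 34, 38, 45, 56, 60]

Fragments:
  [0,2): 2 bp
  [2,14): 12 bp
  [14,18): 4 bp
  [18,31): 13 bp
  [31,34): 3 bp
  [34,38): 4 bp
  [38,45): 7 bp
  [45,56): 11 bp
  [56,60): 4 bp
  [60,66): 6 bp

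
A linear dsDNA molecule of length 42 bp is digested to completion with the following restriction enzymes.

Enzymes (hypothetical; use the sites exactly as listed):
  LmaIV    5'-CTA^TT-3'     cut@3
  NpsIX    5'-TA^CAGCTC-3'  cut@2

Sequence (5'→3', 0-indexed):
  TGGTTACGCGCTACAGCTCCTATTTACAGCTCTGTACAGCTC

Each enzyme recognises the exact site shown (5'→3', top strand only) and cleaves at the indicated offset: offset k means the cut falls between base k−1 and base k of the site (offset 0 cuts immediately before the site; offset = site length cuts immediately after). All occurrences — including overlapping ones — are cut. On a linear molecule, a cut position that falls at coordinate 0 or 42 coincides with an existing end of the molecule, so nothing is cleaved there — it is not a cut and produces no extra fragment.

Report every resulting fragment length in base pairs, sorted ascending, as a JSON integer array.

Scan for sites:
  LmaIV (CTATT, off=3): starts [19] → cuts [22]
  NpsIX (TACAGCTC, off=2): starts [11, 24, 34] → cuts [13, 26, 36]

All cut coordinates (distinct, sorted): [13, 22, 26, 36]

Fragments:
  [0,13): 13 bp
  [13,22): 9 bp
  [22,26): 4 bp
  [26,36): 10 bp
  [36,42): 6 bp

[4,6,9,10,13]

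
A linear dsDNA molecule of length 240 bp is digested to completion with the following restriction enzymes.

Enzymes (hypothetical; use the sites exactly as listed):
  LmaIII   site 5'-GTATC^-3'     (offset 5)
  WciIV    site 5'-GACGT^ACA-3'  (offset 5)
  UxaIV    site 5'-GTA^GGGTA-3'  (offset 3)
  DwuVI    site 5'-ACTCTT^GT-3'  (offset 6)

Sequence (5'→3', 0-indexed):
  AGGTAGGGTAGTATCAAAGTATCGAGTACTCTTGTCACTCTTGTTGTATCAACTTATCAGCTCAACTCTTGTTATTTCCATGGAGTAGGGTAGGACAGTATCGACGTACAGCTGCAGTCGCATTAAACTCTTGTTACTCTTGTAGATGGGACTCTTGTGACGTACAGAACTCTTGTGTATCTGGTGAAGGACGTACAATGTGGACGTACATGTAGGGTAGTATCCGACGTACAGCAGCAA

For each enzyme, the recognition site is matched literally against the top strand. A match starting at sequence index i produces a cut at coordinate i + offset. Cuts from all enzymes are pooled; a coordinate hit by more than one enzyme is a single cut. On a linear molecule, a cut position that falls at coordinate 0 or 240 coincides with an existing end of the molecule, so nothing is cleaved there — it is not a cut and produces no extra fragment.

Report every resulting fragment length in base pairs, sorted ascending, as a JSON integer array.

[5,5,6,7,7,7,8,8,9,9,10,10,10,10,11,13,13,15,15,17,20,25]

Site scan:
  LmaIII (GTATC, off=5): starts [10, 18, 45, 97, 176, 219] → cuts [15, 23, 50, 102, 181, 224]
  WciIV (GACGTACA, off=5): starts [102, 158, 189, 202, 225] → cuts [107, 163, 194, 207, 230]
  UxaIV (GTAGGGTA, off=3): starts [2, 84, 211] → cuts [5, 87, 214]
  DwuVI (ACTCTTGT, off=6): starts [27, 36, 64, 126, 135, 150, 168] → cuts [33, 42, 70, 132, 141, 156, 174]

All cut coordinates (distinct, sorted): [5, 15, 23, 33, 42, 50, 70, 87, 102, 107, 132, 141, 156, 163, 174, 181, 194, 207, 214, 224, 230]

Fragment lengths:
  [0,5): 5 bp
  [5,15): 10 bp
  [15,23): 8 bp
  [23,33): 10 bp
  [33,42): 9 bp
  [42,50): 8 bp
  [50,70): 20 bp
  [70,87): 17 bp
  [87,102): 15 bp
  [102,107): 5 bp
  [107,132): 25 bp
  [132,141): 9 bp
  [141,156): 15 bp
  [156,163): 7 bp
  [163,174): 11 bp
  [174,181): 7 bp
  [181,194): 13 bp
  [194,207): 13 bp
  [207,214): 7 bp
  [214,224): 10 bp
  [224,230): 6 bp
  [230,240): 10 bp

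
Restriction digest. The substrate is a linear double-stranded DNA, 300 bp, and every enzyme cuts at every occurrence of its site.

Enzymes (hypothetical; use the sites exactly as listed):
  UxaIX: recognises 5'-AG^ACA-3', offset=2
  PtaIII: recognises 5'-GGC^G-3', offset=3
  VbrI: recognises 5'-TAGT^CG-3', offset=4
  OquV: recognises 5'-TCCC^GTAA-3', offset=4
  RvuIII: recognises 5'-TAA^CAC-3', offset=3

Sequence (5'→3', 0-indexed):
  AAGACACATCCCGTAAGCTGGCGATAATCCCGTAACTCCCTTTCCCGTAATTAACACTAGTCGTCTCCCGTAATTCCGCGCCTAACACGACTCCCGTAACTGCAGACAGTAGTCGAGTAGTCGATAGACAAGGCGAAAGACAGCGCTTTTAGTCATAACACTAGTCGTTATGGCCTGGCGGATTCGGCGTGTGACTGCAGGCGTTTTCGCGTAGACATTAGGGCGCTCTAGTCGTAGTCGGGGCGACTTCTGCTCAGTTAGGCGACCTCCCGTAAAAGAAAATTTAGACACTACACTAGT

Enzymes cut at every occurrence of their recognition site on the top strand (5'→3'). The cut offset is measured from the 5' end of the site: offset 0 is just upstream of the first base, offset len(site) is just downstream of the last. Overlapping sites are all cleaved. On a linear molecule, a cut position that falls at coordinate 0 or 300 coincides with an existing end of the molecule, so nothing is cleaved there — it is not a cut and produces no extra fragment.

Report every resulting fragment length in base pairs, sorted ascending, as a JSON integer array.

[3,5,6,6,6,7,7,7,8,8,8,8,8,8,9,9,9,10,10,10,10,12,13,14,14,15,16,16,19,19]

Site scan:
  UxaIX (AGACA, off=2): starts [1, 103, 125, 137, 212, 285] → cuts [3, 105, 127, 139, 214, 287]
  PtaIII (GGCG, off=3): starts [19, 131, 176, 185, 199, 221, 241, 260] → cuts [22, 134, 179, 188, 202, 224, 244, 263]
  VbrI (TAGTCG, off=4): starts [57, 109, 117, 161, 228, 234] → cuts [61, 113, 121, 165, 232, 238]
  OquV (TCCCGTAA, off=4): starts [8, 27, 42, 65, 91, 267] → cuts [12, 31, 46, 69, 95, 271]
  RvuIII (TAACAC, off=3): starts [51, 82, 155] → cuts [54, 85, 158]

Pooled cuts: [3, 12, 22, 31, 46, 54, 61, 69, 85, 95, 105, 113, 121, 127, 134, 139, 158, 165, 179, 188, 202, 214, 224, 232, 238, 244, 263, 271, 287]

Fragments:
  [0,3): 3 bp
  [3,12): 9 bp
  [12,22): 10 bp
  [22,31): 9 bp
  [31,46): 15 bp
  [46,54): 8 bp
  [54,61): 7 bp
  [61,69): 8 bp
  [69,85): 16 bp
  [85,95): 10 bp
  [95,105): 10 bp
  [105,113): 8 bp
  [113,121): 8 bp
  [121,127): 6 bp
  [127,134): 7 bp
  [134,139): 5 bp
  [139,158): 19 bp
  [158,165): 7 bp
  [165,179): 14 bp
  [179,188): 9 bp
  [188,202): 14 bp
  [202,214): 12 bp
  [214,224): 10 bp
  [224,232): 8 bp
  [232,238): 6 bp
  [238,244): 6 bp
  [244,263): 19 bp
  [263,271): 8 bp
  [271,287): 16 bp
  [287,300): 13 bp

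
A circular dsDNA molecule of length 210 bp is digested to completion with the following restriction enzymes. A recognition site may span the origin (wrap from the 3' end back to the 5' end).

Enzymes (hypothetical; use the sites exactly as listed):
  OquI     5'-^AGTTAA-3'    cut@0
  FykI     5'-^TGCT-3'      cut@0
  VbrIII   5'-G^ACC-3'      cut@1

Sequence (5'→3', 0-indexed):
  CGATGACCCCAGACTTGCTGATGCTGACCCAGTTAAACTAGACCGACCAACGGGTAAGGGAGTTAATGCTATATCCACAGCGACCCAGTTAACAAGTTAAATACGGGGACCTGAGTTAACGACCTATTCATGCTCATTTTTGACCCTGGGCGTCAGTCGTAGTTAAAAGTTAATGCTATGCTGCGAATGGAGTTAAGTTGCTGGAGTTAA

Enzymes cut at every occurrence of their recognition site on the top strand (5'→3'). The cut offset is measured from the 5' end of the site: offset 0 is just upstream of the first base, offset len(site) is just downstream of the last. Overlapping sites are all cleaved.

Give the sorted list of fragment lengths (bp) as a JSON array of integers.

[4,4,4,5,5,5,6,6,6,6,7,8,8,8,9,10,11,11,12,12,14,15,16,18]

Per-enzyme occurrences:
  OquI AGTTAA/0: at [30, 60, 86, 94, 113, 160, 167, 190, 204] ⇒ [30, 60, 86, 94, 113, 160, 167, 190, 204]
  FykI TGCT/0: at [15, 21, 66, 130, 173, 178, 198] ⇒ [15, 21, 66, 130, 173, 178, 198]
  VbrIII GACC/1: at [4, 25, 40, 44, 81, 107, 120, 141] ⇒ [5, 26, 41, 45, 82, 108, 121, 142]

All cut coordinates (distinct, sorted): [5, 15, 21, 26, 30, 41, 45, 60, 66, 82, 86, 94, 108, 113, 121, 130, 142, 160, 167, 173, 178, 190, 198, 204]

Fragment lengths:
  5→15: 10 bp
  15→21: 6 bp
  21→26: 5 bp
  26→30: 4 bp
  30→41: 11 bp
  41→45: 4 bp
  45→60: 15 bp
  60→66: 6 bp
  66→82: 16 bp
  82→86: 4 bp
  86→94: 8 bp
  94→108: 14 bp
  108→113: 5 bp
  113→121: 8 bp
  121→130: 9 bp
  130→142: 12 bp
  142→160: 18 bp
  160→167: 7 bp
  167→173: 6 bp
  173→178: 5 bp
  178→190: 12 bp
  190→198: 8 bp
  198→204: 6 bp
  204→5 (wrap): 210-204+5 = 11 bp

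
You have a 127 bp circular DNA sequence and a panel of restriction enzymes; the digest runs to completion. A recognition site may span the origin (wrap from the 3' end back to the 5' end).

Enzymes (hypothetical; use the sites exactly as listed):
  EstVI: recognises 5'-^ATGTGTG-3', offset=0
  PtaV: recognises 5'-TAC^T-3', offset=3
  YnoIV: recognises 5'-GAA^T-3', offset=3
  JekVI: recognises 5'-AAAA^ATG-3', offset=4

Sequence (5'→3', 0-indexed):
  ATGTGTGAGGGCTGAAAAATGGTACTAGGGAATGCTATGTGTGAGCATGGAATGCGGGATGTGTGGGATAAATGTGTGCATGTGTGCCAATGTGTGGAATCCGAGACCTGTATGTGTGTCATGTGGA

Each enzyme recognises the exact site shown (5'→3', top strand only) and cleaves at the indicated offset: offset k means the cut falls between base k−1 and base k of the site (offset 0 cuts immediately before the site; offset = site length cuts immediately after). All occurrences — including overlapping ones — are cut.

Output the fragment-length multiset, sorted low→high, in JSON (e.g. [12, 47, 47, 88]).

Site scan:
  EstVI (ATGTGTG, off=0): starts [0, 36, 58, 71, 79, 89, 111] → cuts [0, 36, 58, 71, 79, 89, 111]
  PtaV (TACT, off=3): starts [22] → cuts [25]
  YnoIV (GAAT, off=3): starts [29, 49, 96, 125] → cuts [1, 32, 52, 99]
  JekVI (AAAAATG, off=4): starts [14] → cuts [18]

Pooled cuts: [0, 1, 18, 25, 32, 36, 52, 58, 71, 79, 89, 99, 111]

Fragments:
  0→1: 1 bp
  1→18: 17 bp
  18→25: 7 bp
  25→32: 7 bp
  32→36: 4 bp
  36→52: 16 bp
  52→58: 6 bp
  58→71: 13 bp
  71→79: 8 bp
  79→89: 10 bp
  89→99: 10 bp
  99→111: 12 bp
  111→0 (wrap): 127-111+0 = 16 bp

[1,4,6,7,7,8,10,10,12,13,16,16,17]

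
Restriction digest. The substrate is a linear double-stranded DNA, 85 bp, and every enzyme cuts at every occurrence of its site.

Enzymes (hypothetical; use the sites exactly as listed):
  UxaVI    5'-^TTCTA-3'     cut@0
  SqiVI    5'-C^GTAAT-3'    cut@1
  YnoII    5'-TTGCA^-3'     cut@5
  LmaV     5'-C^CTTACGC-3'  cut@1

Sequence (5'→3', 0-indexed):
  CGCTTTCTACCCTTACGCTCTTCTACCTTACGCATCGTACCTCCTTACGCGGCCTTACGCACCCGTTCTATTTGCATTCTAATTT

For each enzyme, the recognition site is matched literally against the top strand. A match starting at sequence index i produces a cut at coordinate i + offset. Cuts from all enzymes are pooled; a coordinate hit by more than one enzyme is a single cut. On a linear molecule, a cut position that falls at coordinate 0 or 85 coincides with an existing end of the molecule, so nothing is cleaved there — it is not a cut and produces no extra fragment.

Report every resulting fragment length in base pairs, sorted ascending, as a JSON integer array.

Per-enzyme occurrences:
  UxaVI (TTCTA, off=0): starts [4, 20, 65, 76] → cuts [4, 20, 65, 76]
  SqiVI (CGTAAT, off=1): no sites
  YnoII (TTGCA, off=5): starts [71] → cuts [76]
  LmaV (CCTTACGC, off=1): starts [10, 25, 42, 52] → cuts [11, 26, 43, 53]

All cut coordinates (distinct, sorted): [4, 11, 20, 26, 43, 53, 65, 76]

Fragment lengths:
  [0,4): 4 bp
  [4,11): 7 bp
  [11,20): 9 bp
  [20,26): 6 bp
  [26,43): 17 bp
  [43,53): 10 bp
  [53,65): 12 bp
  [65,76): 11 bp
  [76,85): 9 bp

[4,6,7,9,9,10,11,12,17]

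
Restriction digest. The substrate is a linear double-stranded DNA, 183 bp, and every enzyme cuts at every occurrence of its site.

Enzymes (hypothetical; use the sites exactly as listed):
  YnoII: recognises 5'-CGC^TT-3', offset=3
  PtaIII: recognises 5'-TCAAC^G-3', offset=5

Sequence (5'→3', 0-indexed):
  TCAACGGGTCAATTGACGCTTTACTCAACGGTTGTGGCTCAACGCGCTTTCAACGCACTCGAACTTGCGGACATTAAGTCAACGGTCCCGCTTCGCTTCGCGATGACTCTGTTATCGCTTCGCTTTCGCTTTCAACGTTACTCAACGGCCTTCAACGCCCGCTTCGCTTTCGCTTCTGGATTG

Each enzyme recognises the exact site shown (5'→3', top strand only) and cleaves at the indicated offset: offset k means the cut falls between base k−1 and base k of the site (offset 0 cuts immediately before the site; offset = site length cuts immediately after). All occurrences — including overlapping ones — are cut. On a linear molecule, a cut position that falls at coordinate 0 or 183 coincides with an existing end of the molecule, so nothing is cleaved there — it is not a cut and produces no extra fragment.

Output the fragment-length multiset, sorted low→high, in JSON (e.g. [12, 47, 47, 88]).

[4,5,5,5,5,6,6,6,7,7,8,10,10,10,10,14,14,22,29]

Scan for sites:
  YnoII (CGCTT, off=3): starts [16, 44, 88, 93, 115, 120, 126, 159, 164, 170] → cuts [19, 47, 91, 96, 118, 123, 129, 162, 167, 173]
  PtaIII (TCAACG, off=5): starts [0, 24, 38, 49, 78, 131, 141, 151] → cuts [5, 29, 43, 54, 83, 136, 146, 156]

All cut coordinates (distinct, sorted): [5, 19, 29, 43, 47, 54, 83, 91, 96, 118, 123, 129, 136, 146, 156, 162, 167, 173]

Fragments:
  [0,5): 5 bp
  [5,19): 14 bp
  [19,29): 10 bp
  [29,43): 14 bp
  [43,47): 4 bp
  [47,54): 7 bp
  [54,83): 29 bp
  [83,91): 8 bp
  [91,96): 5 bp
  [96,118): 22 bp
  [118,123): 5 bp
  [123,129): 6 bp
  [129,136): 7 bp
  [136,146): 10 bp
  [146,156): 10 bp
  [156,162): 6 bp
  [162,167): 5 bp
  [167,173): 6 bp
  [173,183): 10 bp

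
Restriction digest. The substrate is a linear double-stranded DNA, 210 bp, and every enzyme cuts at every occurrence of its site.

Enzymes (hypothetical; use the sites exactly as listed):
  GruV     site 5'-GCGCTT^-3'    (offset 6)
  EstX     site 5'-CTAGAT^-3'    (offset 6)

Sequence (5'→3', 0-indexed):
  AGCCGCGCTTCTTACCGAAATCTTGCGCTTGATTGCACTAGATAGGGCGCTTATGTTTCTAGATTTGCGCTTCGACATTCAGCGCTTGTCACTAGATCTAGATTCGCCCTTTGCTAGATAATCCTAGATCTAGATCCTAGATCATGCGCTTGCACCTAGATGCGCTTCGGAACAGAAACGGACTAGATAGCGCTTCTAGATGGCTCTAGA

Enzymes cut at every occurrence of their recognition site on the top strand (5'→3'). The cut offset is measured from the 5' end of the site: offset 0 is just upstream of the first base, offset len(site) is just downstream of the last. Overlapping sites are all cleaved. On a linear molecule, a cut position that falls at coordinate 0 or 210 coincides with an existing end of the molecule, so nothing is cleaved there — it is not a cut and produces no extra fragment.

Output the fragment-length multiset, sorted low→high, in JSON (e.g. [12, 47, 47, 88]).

[6,6,6,6,7,7,8,9,9,9,10,10,10,10,12,13,15,16,20,21]

Per-enzyme occurrences:
  GruV (GCGCTT, off=6): starts [4, 24, 46, 66, 81, 145, 161, 189] → cuts [10, 30, 52, 72, 87, 151, 167, 195]
  EstX (CTAGAT, off=6): starts [37, 58, 91, 97, 113, 123, 129, 136, 155, 182, 195] → cuts [43, 64, 97, 103, 119, 129, 135, 142, 161, 188, 201]

Pooled cuts: [10, 30, 43, 52, 64, 72, 87, 97, 103, 119, 129, 135, 142, 151, 161, 167, 188, 195, 201]

Fragment lengths:
  [0,10): 10 bp
  [10,30): 20 bp
  [30,43): 13 bp
  [43,52): 9 bp
  [52,64): 12 bp
  [64,72): 8 bp
  [72,87): 15 bp
  [87,97): 10 bp
  [97,103): 6 bp
  [103,119): 16 bp
  [119,129): 10 bp
  [129,135): 6 bp
  [135,142): 7 bp
  [142,151): 9 bp
  [151,161): 10 bp
  [161,167): 6 bp
  [167,188): 21 bp
  [188,195): 7 bp
  [195,201): 6 bp
  [201,210): 9 bp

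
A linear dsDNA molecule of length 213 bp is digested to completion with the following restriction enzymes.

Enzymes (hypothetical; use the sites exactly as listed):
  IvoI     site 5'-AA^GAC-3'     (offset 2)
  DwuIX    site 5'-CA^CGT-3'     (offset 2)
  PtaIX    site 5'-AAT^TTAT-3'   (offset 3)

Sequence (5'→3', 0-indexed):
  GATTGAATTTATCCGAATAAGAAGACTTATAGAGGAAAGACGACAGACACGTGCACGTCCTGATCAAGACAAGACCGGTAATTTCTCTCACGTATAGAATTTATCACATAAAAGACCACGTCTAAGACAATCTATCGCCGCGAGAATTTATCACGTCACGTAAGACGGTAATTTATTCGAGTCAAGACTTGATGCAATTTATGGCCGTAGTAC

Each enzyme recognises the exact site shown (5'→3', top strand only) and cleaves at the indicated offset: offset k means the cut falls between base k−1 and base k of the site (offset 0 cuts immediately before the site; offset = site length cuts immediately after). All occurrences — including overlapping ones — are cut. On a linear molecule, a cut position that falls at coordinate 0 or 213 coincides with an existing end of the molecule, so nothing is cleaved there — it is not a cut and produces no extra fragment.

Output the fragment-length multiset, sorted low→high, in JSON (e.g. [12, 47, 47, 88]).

Site scan:
  IvoI AAGAC/2: at [21, 36, 65, 70, 111, 123, 161, 183] ⇒ [23, 38, 67, 72, 113, 125, 163, 185]
  DwuIX CACGT/2: at [47, 53, 88, 116, 151, 156] ⇒ [49, 55, 90, 118, 153, 158]
  PtaIX AATTTAT/3: at [5, 97, 144, 169, 195] ⇒ [8, 100, 147, 172, 198]

All cut coordinates (distinct, sorted): [8, 23, 38, 49, 55, 67, 72, 90, 100, 113, 118, 125, 147, 153, 158, 163, 172, 185, 198]

Fragment lengths:
  [0,8): 8 bp
  [8,23): 15 bp
  [23,38): 15 bp
  [38,49): 11 bp
  [49,55): 6 bp
  [55,67): 12 bp
  [67,72): 5 bp
  [72,90): 18 bp
  [90,100): 10 bp
  [100,113): 13 bp
  [113,118): 5 bp
  [118,125): 7 bp
  [125,147): 22 bp
  [147,153): 6 bp
  [153,158): 5 bp
  [158,163): 5 bp
  [163,172): 9 bp
  [172,185): 13 bp
  [185,198): 13 bp
  [198,213): 15 bp

[5,5,5,5,6,6,7,8,9,10,11,12,13,13,13,15,15,15,18,22]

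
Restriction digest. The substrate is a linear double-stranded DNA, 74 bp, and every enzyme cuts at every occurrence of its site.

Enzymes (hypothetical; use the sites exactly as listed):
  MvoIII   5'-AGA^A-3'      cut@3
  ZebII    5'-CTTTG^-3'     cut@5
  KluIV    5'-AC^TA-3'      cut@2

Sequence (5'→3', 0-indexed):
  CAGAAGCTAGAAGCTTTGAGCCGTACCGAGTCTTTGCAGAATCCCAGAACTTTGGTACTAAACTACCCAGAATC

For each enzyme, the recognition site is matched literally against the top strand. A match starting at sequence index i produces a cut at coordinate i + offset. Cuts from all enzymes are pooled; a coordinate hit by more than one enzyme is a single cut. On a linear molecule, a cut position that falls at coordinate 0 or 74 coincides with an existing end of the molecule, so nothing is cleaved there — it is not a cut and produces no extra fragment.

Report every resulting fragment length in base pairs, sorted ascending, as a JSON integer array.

[3,4,4,4,5,6,7,7,8,8,18]

Per-enzyme occurrences:
  MvoIII AGAA/3: at [1, 8, 37, 45, 68] ⇒ [4, 11, 40, 48, 71]
  ZebII CTTTG/5: at [13, 31, 49] ⇒ [18, 36, 54]
  KluIV ACTA/2: at [56, 61] ⇒ [58, 63]

All cut coordinates (distinct, sorted): [4, 11, 18, 36, 40, 48, 54, 58, 63, 71]

Fragments:
  [0,4): 4 bp
  [4,11): 7 bp
  [11,18): 7 bp
  [18,36): 18 bp
  [36,40): 4 bp
  [40,48): 8 bp
  [48,54): 6 bp
  [54,58): 4 bp
  [58,63): 5 bp
  [63,71): 8 bp
  [71,74): 3 bp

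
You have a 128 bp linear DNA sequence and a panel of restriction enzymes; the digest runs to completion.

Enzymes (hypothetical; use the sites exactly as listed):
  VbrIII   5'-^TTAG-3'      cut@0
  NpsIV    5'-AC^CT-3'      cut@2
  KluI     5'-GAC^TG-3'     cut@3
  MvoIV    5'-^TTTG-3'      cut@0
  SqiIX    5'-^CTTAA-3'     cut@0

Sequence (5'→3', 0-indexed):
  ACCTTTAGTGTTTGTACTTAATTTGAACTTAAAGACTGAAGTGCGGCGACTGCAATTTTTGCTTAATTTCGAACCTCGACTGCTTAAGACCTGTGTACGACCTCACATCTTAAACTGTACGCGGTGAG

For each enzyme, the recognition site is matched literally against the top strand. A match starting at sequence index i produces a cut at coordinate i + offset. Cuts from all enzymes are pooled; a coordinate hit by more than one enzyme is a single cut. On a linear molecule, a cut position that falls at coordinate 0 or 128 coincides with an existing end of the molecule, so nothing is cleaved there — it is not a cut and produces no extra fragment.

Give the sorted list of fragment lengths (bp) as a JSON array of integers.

[2,2,2,4,5,6,6,6,6,7,7,8,9,11,13,14,20]

Per-enzyme occurrences:
  VbrIII TTAG/0: at [4] ⇒ [4]
  NpsIV ACCT/2: at [0, 72, 88, 99] ⇒ [2, 74, 90, 101]
  KluI GACTG/3: at [33, 47, 77] ⇒ [36, 50, 80]
  MvoIV TTTG/0: at [10, 21, 57] ⇒ [10, 21, 57]
  SqiIX CTTAA/0: at [16, 27, 61, 82, 108] ⇒ [16, 27, 61, 82, 108]

Pooled cuts: [2, 4, 10, 16, 21, 27, 36, 50, 57, 61, 74, 80, 82, 90, 101, 108]

Fragments:
  [0,2): 2 bp
  [2,4): 2 bp
  [4,10): 6 bp
  [10,16): 6 bp
  [16,21): 5 bp
  [21,27): 6 bp
  [27,36): 9 bp
  [36,50): 14 bp
  [50,57): 7 bp
  [57,61): 4 bp
  [61,74): 13 bp
  [74,80): 6 bp
  [80,82): 2 bp
  [82,90): 8 bp
  [90,101): 11 bp
  [101,108): 7 bp
  [108,128): 20 bp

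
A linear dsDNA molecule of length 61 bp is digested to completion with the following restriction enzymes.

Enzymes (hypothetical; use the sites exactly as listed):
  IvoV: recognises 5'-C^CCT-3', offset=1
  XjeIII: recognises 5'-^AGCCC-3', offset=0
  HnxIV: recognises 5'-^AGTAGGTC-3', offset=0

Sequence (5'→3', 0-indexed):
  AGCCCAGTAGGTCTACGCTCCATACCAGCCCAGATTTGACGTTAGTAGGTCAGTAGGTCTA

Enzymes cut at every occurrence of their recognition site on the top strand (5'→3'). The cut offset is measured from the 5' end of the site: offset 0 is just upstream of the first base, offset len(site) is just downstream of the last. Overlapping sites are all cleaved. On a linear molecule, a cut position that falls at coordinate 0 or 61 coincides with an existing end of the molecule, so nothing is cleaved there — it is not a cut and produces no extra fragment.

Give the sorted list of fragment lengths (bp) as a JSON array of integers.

Site scan:
  IvoV (CCCT, off=1): no sites
  XjeIII AGCCC/0: at [0, 26] ⇒ [26] (position 0 is a terminus of the linear molecule — no cut)
  HnxIV AGTAGGTC/0: at [5, 43, 51] ⇒ [5, 43, 51]

All cut coordinates (distinct, sorted): [5, 26, 43, 51]

Fragments:
  [0,5): 5 bp
  [5,26): 21 bp
  [26,43): 17 bp
  [43,51): 8 bp
  [51,61): 10 bp

[5,8,10,17,21]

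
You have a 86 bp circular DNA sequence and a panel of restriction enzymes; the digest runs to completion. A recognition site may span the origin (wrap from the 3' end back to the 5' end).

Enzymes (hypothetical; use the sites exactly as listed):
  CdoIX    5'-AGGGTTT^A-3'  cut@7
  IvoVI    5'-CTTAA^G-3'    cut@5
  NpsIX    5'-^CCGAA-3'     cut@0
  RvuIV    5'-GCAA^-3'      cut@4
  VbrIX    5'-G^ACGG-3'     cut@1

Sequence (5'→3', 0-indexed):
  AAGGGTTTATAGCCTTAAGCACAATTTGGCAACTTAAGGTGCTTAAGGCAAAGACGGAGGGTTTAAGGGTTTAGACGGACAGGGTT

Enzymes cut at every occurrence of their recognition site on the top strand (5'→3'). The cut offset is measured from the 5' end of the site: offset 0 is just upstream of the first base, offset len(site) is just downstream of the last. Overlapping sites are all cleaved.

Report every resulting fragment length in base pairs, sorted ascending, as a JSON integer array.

[2,2,5,5,8,9,10,11,14,20]

Per-enzyme occurrences:
  CdoIX (AGGGTTTA, off=7): starts [1, 57, 65] → cuts [8, 64, 72]
  IvoVI (CTTAAG, off=5): starts [13, 32, 41] → cuts [18, 37, 46]
  NpsIX (CCGAA, off=0): no sites
  RvuIV (GCAA, off=4): starts [28, 47] → cuts [32, 51]
  VbrIX (GACGG, off=1): starts [52, 73] → cuts [53, 74]

Pooled cuts: [8, 18, 32, 37, 46, 51, 53, 64, 72, 74]

Fragments:
  8→18: 10 bp
  18→32: 14 bp
  32→37: 5 bp
  37→46: 9 bp
  46→51: 5 bp
  51→53: 2 bp
  53→64: 11 bp
  64→72: 8 bp
  72→74: 2 bp
  74→8 (wrap): 86-74+8 = 20 bp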